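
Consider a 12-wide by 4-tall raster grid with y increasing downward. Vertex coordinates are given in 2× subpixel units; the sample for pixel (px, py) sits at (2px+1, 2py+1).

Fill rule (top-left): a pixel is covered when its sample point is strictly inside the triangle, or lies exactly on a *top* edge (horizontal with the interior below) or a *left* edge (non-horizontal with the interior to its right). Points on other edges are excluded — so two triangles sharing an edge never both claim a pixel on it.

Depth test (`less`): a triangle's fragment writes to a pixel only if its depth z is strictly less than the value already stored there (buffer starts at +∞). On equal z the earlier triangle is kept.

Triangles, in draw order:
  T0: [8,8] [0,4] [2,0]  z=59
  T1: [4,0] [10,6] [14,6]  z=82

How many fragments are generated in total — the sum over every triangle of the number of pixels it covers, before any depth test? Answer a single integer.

T0:
  2·area = 40
  edge (8, 8)→(0, 4): d=(-8,-4) top-left  bias=+0
  edge (0, 4)→(2, 0): d=(2,-4) top-left  bias=+0
  edge (2, 0)→(8, 8): d=(6,8) right/bottom  bias=-1
    (0,1)@(1, 3): e=[12,2,26] → █
    (1,1)@(3, 3): e=[20,10,10] → █
    (2,1)@(5, 3): e=[28,18,-6] → ·
    (0,2)@(1, 5): e=[-4,6,38] → ·
    (1,2)@(3, 5): e=[4,14,22] → █
    (2,2)@(5, 5): e=[12,22,6] → █
    (3,2)@(7, 5): e=[20,30,-10] → ·
    (1,3)@(3, 7): e=[-12,18,34] → ·
    (2,3)@(5, 7): e=[-4,26,18] → ·
    (3,3)@(7, 7): e=[4,34,2] → █
    (4,3)@(9, 7): e=[12,42,-14] → ·
  covered (5 px):
    · · · · · · · · · · · ·
    █ █ · · · · · · · · · ·
    · █ █ · · · · · · · · ·
    · · · █ · · · · · · · ·
T1:
  2·area = 24  (B↔C swapped to make it positive)
  edge (4, 0)→(14, 6): d=(10,6) right/bottom  bias=-1
  edge (14, 6)→(10, 6): d=(-4,0) right/bottom  bias=-1
  edge (10, 6)→(4, 0): d=(-6,-6) top-left  bias=+0
    (2,0)@(5, 1): e=[4,20,0] → █  [on edge]
    (3,0)@(7, 1): e=[-8,20,12] → ·
    (2,1)@(5, 3): e=[24,12,-12] → ·
    (3,1)@(7, 3): e=[12,12,0] → █  [on edge]
    (4,1)@(9, 3): e=[0,12,12] → ·  [on edge]
    (3,2)@(7, 5): e=[32,4,-12] → ·
    (4,2)@(9, 5): e=[20,4,0] → █  [on edge]
    (5,2)@(11, 5): e=[8,4,12] → █
    (6,2)@(13, 5): e=[-4,4,24] → ·
    (4,3)@(9, 7): e=[40,-4,-12] → ·
    (5,3)@(11, 7): e=[28,-4,0] → ·  [on edge]
  covered (4 px):
    · · █ · · · · · · · · ·
    · · · █ · · · · · · · ·
    · · · · █ █ · · · · · ·
    · · · · · · · · · · · ·

Answer: 9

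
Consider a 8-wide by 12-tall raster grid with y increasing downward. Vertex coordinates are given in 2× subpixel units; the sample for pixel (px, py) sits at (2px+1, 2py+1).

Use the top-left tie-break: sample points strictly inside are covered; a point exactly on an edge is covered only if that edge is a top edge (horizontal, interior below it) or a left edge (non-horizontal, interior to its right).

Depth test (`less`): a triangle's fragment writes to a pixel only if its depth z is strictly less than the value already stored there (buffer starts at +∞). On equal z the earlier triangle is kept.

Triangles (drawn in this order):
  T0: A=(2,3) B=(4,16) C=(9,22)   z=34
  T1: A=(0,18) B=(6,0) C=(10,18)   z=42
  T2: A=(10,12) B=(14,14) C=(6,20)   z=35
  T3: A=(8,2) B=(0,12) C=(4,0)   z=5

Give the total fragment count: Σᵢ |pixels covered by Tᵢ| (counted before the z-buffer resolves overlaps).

T0:
  2·area = 53  (B↔C swapped to make it positive)
  edge (2, 3)→(9, 22): d=(7,19) right/bottom  bias=-1
  edge (9, 22)→(4, 16): d=(-5,-6) top-left  bias=+0
  edge (4, 16)→(2, 3): d=(-2,-13) top-left  bias=+0
    (1,3)@(3, 7): e=[9,39,5] → #
    (2,3)@(5, 7): e=[-29,51,31] → ·
    (1,4)@(3, 9): e=[23,29,1] → #
    (2,4)@(5, 9): e=[-15,41,27] → ·
    (1,5)@(3, 11): e=[37,19,-3] → ·
    (2,6)@(5, 13): e=[13,21,19] → #
    (3,6)@(7, 13): e=[-25,33,45] → ·
    (2,7)@(5, 15): e=[27,11,15] → #
    (3,7)@(7, 15): e=[-11,23,41] → ·
    (2,8)@(5, 17): e=[41,1,11] → #
    (3,8)@(7, 17): e=[3,13,37] → #
    (4,8)@(9, 17): e=[-35,25,63] → ·
  covered (7 px):
    · · · · · · · ·
    · · · · · · · ·
    · · · · · · · ·
    · # · · · · · ·
    · # · · · · · ·
    · · · · · · · ·
    · · # · · · · ·
    · · # · · · · ·
    · · # # · · · ·
    · · · # · · · ·
    · · · · · · · ·
    · · · · · · · ·
T1:
  2·area = 180
  edge (0, 18)→(6, 0): d=(6,-18) top-left  bias=+0
  edge (6, 0)→(10, 18): d=(4,18) right/bottom  bias=-1
  edge (10, 18)→(0, 18): d=(-10,0) right/bottom  bias=-1
    (2,1)@(5, 3): e=[0,30,150] → #  [on edge]
    (3,1)@(7, 3): e=[36,-6,150] → ·
    (2,2)@(5, 5): e=[12,38,130] → #
    (3,2)@(7, 5): e=[48,2,130] → #
    (4,2)@(9, 5): e=[84,-34,130] → ·
    (2,3)@(5, 7): e=[24,46,110] → #
    (4,3)@(9, 7): e=[96,-26,110] → ·
    (1,4)@(3, 9): e=[0,90,90] → #  [on edge]
    (4,4)@(9, 9): e=[108,-18,90] → ·
    (1,5)@(3, 11): e=[12,98,70] → #
    (4,5)@(9, 11): e=[120,-10,70] → ·
    (1,6)@(3, 13): e=[24,106,50] → #
    (0,7)@(1, 15): e=[0,150,30] → #  [on edge]
  covered (24 px):
    · · · · · · · ·
    · · # · · · · ·
    · · # # · · · ·
    · · # # · · · ·
    · # # # · · · ·
    · # # # · · · ·
    · # # # · · · ·
    # # # # # · · ·
    # # # # # · · ·
    · · · · · · · ·
    · · · · · · · ·
    · · · · · · · ·
T2:
  2·area = 40
  edge (10, 12)→(14, 14): d=(4,2) right/bottom  bias=-1
  edge (14, 14)→(6, 20): d=(-8,6) right/bottom  bias=-1
  edge (6, 20)→(10, 12): d=(4,-8) top-left  bias=+0
    (5,6)@(11, 13): e=[2,26,12] → #
    (6,6)@(13, 13): e=[-2,14,28] → ·
    (4,7)@(9, 15): e=[14,22,4] → #
    (6,7)@(13, 15): e=[6,-2,36] → ·
    (4,8)@(9, 17): e=[22,6,12] → #
    (5,8)@(11, 17): e=[18,-6,28] → ·
    (3,9)@(7, 19): e=[34,2,4] → #
    (4,9)@(9, 19): e=[30,-10,20] → ·
    (3,10)@(7, 21): e=[42,-14,12] → ·
  covered (5 px):
    · · · · · · · ·
    · · · · · · · ·
    · · · · · · · ·
    · · · · · · · ·
    · · · · · · · ·
    · · · · · · · ·
    · · · · · # · ·
    · · · · # # · ·
    · · · · # · · ·
    · · · # · · · ·
    · · · · · · · ·
    · · · · · · · ·
T3:
  2·area = 56
  edge (8, 2)→(0, 12): d=(-8,10) right/bottom  bias=-1
  edge (0, 12)→(4, 0): d=(4,-12) top-left  bias=+0
  edge (4, 0)→(8, 2): d=(4,2) right/bottom  bias=-1
    (2,0)@(5, 1): e=[38,16,2] → #
    (3,0)@(7, 1): e=[18,40,-2] → ·
    (1,1)@(3, 3): e=[42,0,14] → #  [on edge]
    (3,1)@(7, 3): e=[2,48,6] → #
    (4,1)@(9, 3): e=[-18,72,2] → ·
    (1,2)@(3, 5): e=[26,8,22] → #
    (3,2)@(7, 5): e=[-14,56,14] → ·
    (1,3)@(3, 7): e=[10,16,30] → #
    (2,3)@(5, 7): e=[-10,40,26] → ·
    (0,4)@(1, 9): e=[14,0,42] → #  [on edge]
    (1,4)@(3, 9): e=[-6,24,38] → ·
    (0,5)@(1, 11): e=[-2,8,50] → ·
  covered (8 px):
    · · # · · · · ·
    · # # # · · · ·
    · # # · · · · ·
    · # · · · · · ·
    # · · · · · · ·
    · · · · · · · ·
    · · · · · · · ·
    · · · · · · · ·
    · · · · · · · ·
    · · · · · · · ·
    · · · · · · · ·
    · · · · · · · ·

Final: 44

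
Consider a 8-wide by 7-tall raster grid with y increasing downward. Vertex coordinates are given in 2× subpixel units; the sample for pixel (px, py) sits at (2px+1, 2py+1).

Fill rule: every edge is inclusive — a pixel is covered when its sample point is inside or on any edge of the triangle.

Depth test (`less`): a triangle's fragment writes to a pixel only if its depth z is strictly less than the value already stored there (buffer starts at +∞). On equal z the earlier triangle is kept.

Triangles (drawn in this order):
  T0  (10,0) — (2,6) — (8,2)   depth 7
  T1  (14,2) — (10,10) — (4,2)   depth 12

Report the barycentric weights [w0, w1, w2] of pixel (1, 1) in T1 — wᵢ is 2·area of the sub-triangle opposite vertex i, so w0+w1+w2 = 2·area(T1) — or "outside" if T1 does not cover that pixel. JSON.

T0:
  2·area = 4  (B↔C swapped to make it positive)
  edge (10, 0)→(8, 2): d=(-2,2) inclusive
  edge (8, 2)→(2, 6): d=(-6,4) inclusive
  edge (2, 6)→(10, 0): d=(8,-6) inclusive
    (4,0)@(9, 1): e=[0,2,2] → █  [on edge]
    (5,0)@(11, 1): e=[-4,-6,14] → ·
    (3,1)@(7, 3): e=[0,-2,6] → ·  [on edge]
    (4,1)@(9, 3): e=[-4,-10,18] → ·
    (2,2)@(5, 5): e=[0,-6,10] → ·  [on edge]
    (1,3)@(3, 7): e=[0,-10,14] → ·  [on edge]
    (0,4)@(1, 9): e=[0,-14,18] → ·  [on edge]
  covered (1 px):
    · · · · █ · · ·
    · · · · · · · ·
    · · · · · · · ·
    · · · · · · · ·
    · · · · · · · ·
    · · · · · · · ·
    · · · · · · · ·
T1:
  2·area = 80
  edge (14, 2)→(10, 10): d=(-4,8) inclusive
  edge (10, 10)→(4, 2): d=(-6,-8) inclusive
  edge (4, 2)→(14, 2): d=(10,0) inclusive
    (2,1)@(5, 3): e=[68,2,10] → █
    (3,1)@(7, 3): e=[52,18,10] → █
    (4,1)@(9, 3): e=[36,34,10] → █
    (5,1)@(11, 3): e=[20,50,10] → █
    (6,1)@(13, 3): e=[4,66,10] → █
    (7,1)@(15, 3): e=[-12,82,10] → ·
    (2,2)@(5, 5): e=[60,-10,30] → ·
    (3,2)@(7, 5): e=[44,6,30] → █
    (6,2)@(13, 5): e=[-4,54,30] → ·
    (3,3)@(7, 7): e=[36,-6,50] → ·
    (4,3)@(9, 7): e=[20,10,50] → █
    (6,3)@(13, 7): e=[-12,42,50] → ·
  covered (10 px):
    · · · · · · · ·
    · · █ █ █ █ █ ·
    · · · █ █ █ · ·
    · · · · █ █ · ·
    · · · · · · · ·
    · · · · · · · ·
    · · · · · · · ·

Final: "outside"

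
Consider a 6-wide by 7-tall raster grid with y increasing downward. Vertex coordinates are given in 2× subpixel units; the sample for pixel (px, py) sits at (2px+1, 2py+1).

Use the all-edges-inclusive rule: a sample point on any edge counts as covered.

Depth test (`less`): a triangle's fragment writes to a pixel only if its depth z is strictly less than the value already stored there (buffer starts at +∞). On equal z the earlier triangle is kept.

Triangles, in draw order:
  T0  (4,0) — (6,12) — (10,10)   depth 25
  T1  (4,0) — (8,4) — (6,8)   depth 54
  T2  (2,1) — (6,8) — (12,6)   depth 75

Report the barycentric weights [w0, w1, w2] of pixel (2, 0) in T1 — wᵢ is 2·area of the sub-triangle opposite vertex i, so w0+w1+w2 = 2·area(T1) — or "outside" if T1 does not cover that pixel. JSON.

T0:
  2·area = 52  (B↔C swapped to make it positive)
  edge (4, 0)→(10, 10): d=(6,10) inclusive
  edge (10, 10)→(6, 12): d=(-4,2) inclusive
  edge (6, 12)→(4, 0): d=(-2,-12) inclusive
    (2,1)@(5, 3): e=[8,38,6] → █
    (3,1)@(7, 3): e=[-12,34,30] → ·
    (2,2)@(5, 5): e=[20,30,2] → █
    (3,2)@(7, 5): e=[0,26,26] → █  [on edge]
    (4,2)@(9, 5): e=[-20,22,50] → ·
    (2,3)@(5, 7): e=[32,22,-2] → ·
    (3,3)@(7, 7): e=[12,18,22] → █
    (4,3)@(9, 7): e=[-8,14,46] → ·
    (3,4)@(7, 9): e=[24,10,18] → █
    (4,4)@(9, 9): e=[4,6,42] → █
    (5,4)@(11, 9): e=[-16,2,66] → ·
    (3,5)@(7, 11): e=[36,2,14] → █
  covered (7 px):
    · · · · · ·
    · · █ · · ·
    · · █ █ · ·
    · · · █ · ·
    · · · █ █ ·
    · · · █ · ·
    · · · · · ·
T1:
  2·area = 24
  edge (4, 0)→(8, 4): d=(4,4) inclusive
  edge (8, 4)→(6, 8): d=(-2,4) inclusive
  edge (6, 8)→(4, 0): d=(-2,-8) inclusive
    (2,0)@(5, 1): e=[0,18,6] → █  [on edge]
    (3,0)@(7, 1): e=[-8,10,22] → ·
    (2,1)@(5, 3): e=[8,14,2] → █
    (3,1)@(7, 3): e=[0,6,18] → █  [on edge]
    (4,1)@(9, 3): e=[-8,-2,34] → ·
    (2,2)@(5, 5): e=[16,10,-2] → ·
    (3,2)@(7, 5): e=[8,2,14] → █
    (4,2)@(9, 5): e=[0,-6,30] → ·  [on edge]
    (3,3)@(7, 7): e=[16,-2,10] → ·
    (5,3)@(11, 7): e=[0,-18,42] → ·  [on edge]
  covered (4 px):
    · · █ · · ·
    · · █ █ · ·
    · · · █ · ·
    · · · · · ·
    · · · · · ·
    · · · · · ·
    · · · · · ·
T2:
  2·area = 50  (B↔C swapped to make it positive)
  edge (2, 1)→(12, 6): d=(10,5) inclusive
  edge (12, 6)→(6, 8): d=(-6,2) inclusive
  edge (6, 8)→(2, 1): d=(-4,-7) inclusive
    (2,1)@(5, 3): e=[5,32,13] → █
    (3,1)@(7, 3): e=[-5,28,27] → ·
    (2,2)@(5, 5): e=[25,20,5] → █
    (3,2)@(7, 5): e=[15,16,19] → █
    (4,2)@(9, 5): e=[5,12,33] → █
    (5,2)@(11, 5): e=[-5,8,47] → ·
    (2,3)@(5, 7): e=[45,8,-3] → ·
    (3,3)@(7, 7): e=[35,4,11] → █
    (4,3)@(9, 7): e=[25,0,25] → █  [on edge]
    (5,3)@(11, 7): e=[15,-4,39] → ·
    (1,4)@(3, 9): e=[75,0,-25] → ·  [on edge]
    (3,4)@(7, 9): e=[55,-8,3] → ·
  covered (6 px):
    · · · · · ·
    · · █ · · ·
    · · █ █ █ ·
    · · · █ █ ·
    · · · · · ·
    · · · · · ·
    · · · · · ·

Final: [18,6,0]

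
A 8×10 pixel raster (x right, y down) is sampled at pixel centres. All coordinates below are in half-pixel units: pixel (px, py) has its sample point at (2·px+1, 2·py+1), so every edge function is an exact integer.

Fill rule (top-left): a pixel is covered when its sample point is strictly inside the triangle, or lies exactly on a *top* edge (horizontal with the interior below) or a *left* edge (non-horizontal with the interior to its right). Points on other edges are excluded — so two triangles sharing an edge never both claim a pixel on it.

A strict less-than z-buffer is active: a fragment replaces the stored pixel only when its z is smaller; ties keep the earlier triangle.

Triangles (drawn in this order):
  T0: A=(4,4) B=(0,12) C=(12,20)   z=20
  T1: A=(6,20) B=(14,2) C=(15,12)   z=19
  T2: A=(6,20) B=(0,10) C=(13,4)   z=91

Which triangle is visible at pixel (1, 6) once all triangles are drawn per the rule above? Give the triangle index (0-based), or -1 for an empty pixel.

T0:
  2·area = 128  (B↔C swapped to make it positive)
  edge (4, 4)→(12, 20): d=(8,16) right/bottom  bias=-1
  edge (12, 20)→(0, 12): d=(-12,-8) top-left  bias=+0
  edge (0, 12)→(4, 4): d=(4,-8) top-left  bias=+0
    (1,3)@(3, 7): e=[40,84,4] → █
    (2,3)@(5, 7): e=[8,100,20] → █
    (3,3)@(7, 7): e=[-24,116,36] → ·
    (1,4)@(3, 9): e=[56,60,12] → █
    (3,4)@(7, 9): e=[-8,92,44] → ·
    (0,5)@(1, 11): e=[104,20,4] → █
    (3,5)@(7, 11): e=[8,68,52] → █
    (4,5)@(9, 11): e=[-24,84,68] → ·
    (0,6)@(1, 13): e=[120,-4,12] → ·
    (1,6)@(3, 13): e=[88,12,28] → █
    (4,6)@(9, 13): e=[-8,60,76] → ·
    (1,7)@(3, 15): e=[104,-12,36] → ·
  covered (16 px):
    · · · · · · · ·
    · · · · · · · ·
    · · · · · · · ·
    · █ █ · · · · ·
    · █ █ · · · · ·
    █ █ █ █ · · · ·
    · █ █ █ · · · ·
    · · █ █ █ · · ·
    · · · · █ · · ·
    · · · · · █ · ·
T1:
  2·area = 98
  edge (6, 20)→(14, 2): d=(8,-18) top-left  bias=+0
  edge (14, 2)→(15, 12): d=(1,10) right/bottom  bias=-1
  edge (15, 12)→(6, 20): d=(-9,8) right/bottom  bias=-1
    (6,2)@(13, 5): e=[6,13,79] → █
    (7,2)@(15, 5): e=[42,-7,63] → ·
    (6,3)@(13, 7): e=[22,15,61] → █
    (7,3)@(15, 7): e=[58,-5,45] → ·
    (5,4)@(11, 9): e=[2,37,59] → █
    (7,4)@(15, 9): e=[74,-3,27] → ·
    (5,5)@(11, 11): e=[18,39,41] → █
    (7,5)@(15, 11): e=[90,-1,9] → ·
    (5,6)@(11, 13): e=[34,41,23] → █
    (7,6)@(15, 13): e=[106,1,-9] → ·
    (4,7)@(9, 15): e=[14,63,21] → █
    (6,7)@(13, 15): e=[86,23,-11] → ·
  covered (12 px):
    · · · · · · · ·
    · · · · · · · ·
    · · · · · · █ ·
    · · · · · · █ ·
    · · · · · █ █ ·
    · · · · · █ █ ·
    · · · · · █ █ ·
    · · · · █ █ · ·
    · · · · █ · · ·
    · · · █ · · · ·
T2:
  2·area = 166
  edge (6, 20)→(0, 10): d=(-6,-10) top-left  bias=+0
  edge (0, 10)→(13, 4): d=(13,-6) top-left  bias=+0
  edge (13, 4)→(6, 20): d=(-7,16) right/bottom  bias=-1
    (5,2)@(11, 5): e=[140,1,25] → █
    (6,2)@(13, 5): e=[160,13,-7] → ·
    (3,3)@(7, 7): e=[88,3,75] → █
    (4,3)@(9, 7): e=[108,15,43] → █
    (6,3)@(13, 7): e=[148,39,-21] → ·
    (1,4)@(3, 9): e=[36,5,125] → █
    (2,4)@(5, 9): e=[56,17,93] → █
    (5,4)@(11, 9): e=[116,53,-3] → ·
    (0,5)@(1, 11): e=[4,19,143] → █
    (5,5)@(11, 11): e=[104,79,-17] → ·
    (0,6)@(1, 13): e=[-8,45,129] → ·
    (1,6)@(3, 13): e=[12,57,97] → █
    (1,7)@(3, 15): e=[0,83,83] → █  [on edge]
  covered (22 px):
    · · · · · · · ·
    · · · · · · · ·
    · · · · · █ · ·
    · · · █ █ █ · ·
    · █ █ █ █ · · ·
    █ █ █ █ █ · · ·
    · █ █ █ █ · · ·
    · █ █ █ · · · ·
    · · █ █ · · · ·
    · · · · · · · ·

Z-buffer (winner per pixel, '.' = empty):
  . . . . . . . .
  . . . . . . . .
  . . . . . 2 1 .
  . 0 0 2 2 2 1 .
  . 0 0 2 2 1 1 .
  0 0 0 0 2 1 1 .
  . 0 0 0 2 1 1 .
  . 2 0 0 1 1 . .
  . . 2 2 1 . . .
  . . . 1 . 0 . .

Result: 0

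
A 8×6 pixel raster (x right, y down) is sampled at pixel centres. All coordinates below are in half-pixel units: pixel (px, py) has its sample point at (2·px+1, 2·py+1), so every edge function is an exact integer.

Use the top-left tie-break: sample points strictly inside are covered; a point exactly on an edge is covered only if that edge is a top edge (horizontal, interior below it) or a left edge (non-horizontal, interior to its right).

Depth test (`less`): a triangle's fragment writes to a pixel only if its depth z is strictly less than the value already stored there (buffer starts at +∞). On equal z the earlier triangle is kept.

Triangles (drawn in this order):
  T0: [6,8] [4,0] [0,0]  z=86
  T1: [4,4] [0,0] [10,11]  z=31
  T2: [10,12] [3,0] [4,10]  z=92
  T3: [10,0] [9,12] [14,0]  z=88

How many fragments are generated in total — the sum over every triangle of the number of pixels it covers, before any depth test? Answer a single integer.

T0:
  2·area = 32  (B↔C swapped to make it positive)
  edge (6, 8)→(0, 0): d=(-6,-8) top-left  bias=+0
  edge (0, 0)→(4, 0): d=(4,0) top-left  bias=+0
  edge (4, 0)→(6, 8): d=(2,8) right/bottom  bias=-1
    (0,0)@(1, 1): e=[2,4,26] → X
    (1,0)@(3, 1): e=[18,4,10] → X
    (2,0)@(5, 1): e=[34,4,-6] → .
    (0,1)@(1, 3): e=[-10,12,30] → .
    (1,1)@(3, 3): e=[6,12,14] → X
    (2,1)@(5, 3): e=[22,12,-2] → .
    (1,2)@(3, 5): e=[-6,20,18] → .
    (2,2)@(5, 5): e=[10,20,2] → X
    (3,2)@(7, 5): e=[26,20,-14] → .
    (2,3)@(5, 7): e=[-2,28,6] → .
  covered (4 px):
    X X . . . . . .
    . X . . . . . .
    . . X . . . . .
    . . . . . . . .
    . . . . . . . .
    . . . . . . . .
T1:
  2·area = 4  (B↔C swapped to make it positive)
  edge (4, 4)→(10, 11): d=(6,7) right/bottom  bias=-1
  edge (10, 11)→(0, 0): d=(-10,-11) top-left  bias=+0
  edge (0, 0)→(4, 4): d=(4,4) right/bottom  bias=-1
    (0,0)@(1, 1): e=[3,1,0] → .  [on edge]
    (1,1)@(3, 3): e=[1,3,0] → .  [on edge]
    (2,2)@(5, 5): e=[-1,5,0] → .  [on edge]
    (3,3)@(7, 7): e=[-3,7,0] → .  [on edge]
    (4,4)@(9, 9): e=[-5,9,0] → .  [on edge]
    (5,5)@(11, 11): e=[-7,11,0] → .  [on edge]
  covered (0 px):
    . . . . . . . .
    . . . . . . . .
    . . . . . . . .
    . . . . . . . .
    . . . . . . . .
    . . . . . . . .
T2:
  2·area = 58  (B↔C swapped to make it positive)
  edge (10, 12)→(4, 10): d=(-6,-2) top-left  bias=+0
  edge (4, 10)→(3, 0): d=(-1,-10) top-left  bias=+0
  edge (3, 0)→(10, 12): d=(7,12) right/bottom  bias=-1
    (2,2)@(5, 5): e=[32,15,11] → X
    (3,2)@(7, 5): e=[36,35,-13] → .
    (2,3)@(5, 7): e=[20,13,25] → X
    (3,3)@(7, 7): e=[24,33,1] → X
    (4,3)@(9, 7): e=[28,53,-23] → .
    (0,4)@(1, 9): e=[0,-29,87] → .  [on edge]
    (2,4)@(5, 9): e=[8,11,39] → X
    (4,4)@(9, 9): e=[16,51,-9] → .
    (2,5)@(5, 11): e=[-4,9,53] → .
    (3,5)@(7, 11): e=[0,29,29] → X  [on edge]
    (4,5)@(9, 11): e=[4,49,5] → X
    (5,5)@(11, 11): e=[8,69,-19] → .
  covered (7 px):
    . . . . . . . .
    . . . . . . . .
    . . X . . . . .
    . . X X . . . .
    . . X X . . . .
    . . . X X . . .
T3:
  2·area = 48  (B↔C swapped to make it positive)
  edge (10, 0)→(14, 0): d=(4,0) top-left  bias=+0
  edge (14, 0)→(9, 12): d=(-5,12) right/bottom  bias=-1
  edge (9, 12)→(10, 0): d=(1,-12) top-left  bias=+0
    (5,0)@(11, 1): e=[4,31,13] → X
    (6,0)@(13, 1): e=[4,7,37] → X
    (7,0)@(15, 1): e=[4,-17,61] → .
    (5,1)@(11, 3): e=[12,21,15] → X
    (6,1)@(13, 3): e=[12,-3,39] → .
    (5,2)@(11, 5): e=[20,11,17] → X
    (6,2)@(13, 5): e=[20,-13,41] → .
    (5,3)@(11, 7): e=[28,1,19] → X
    (6,3)@(13, 7): e=[28,-23,43] → .
    (5,4)@(11, 9): e=[36,-9,21] → .
  covered (5 px):
    . . . . . X X .
    . . . . . X . .
    . . . . . X . .
    . . . . . X . .
    . . . . . . . .
    . . . . . . . .

Answer: 16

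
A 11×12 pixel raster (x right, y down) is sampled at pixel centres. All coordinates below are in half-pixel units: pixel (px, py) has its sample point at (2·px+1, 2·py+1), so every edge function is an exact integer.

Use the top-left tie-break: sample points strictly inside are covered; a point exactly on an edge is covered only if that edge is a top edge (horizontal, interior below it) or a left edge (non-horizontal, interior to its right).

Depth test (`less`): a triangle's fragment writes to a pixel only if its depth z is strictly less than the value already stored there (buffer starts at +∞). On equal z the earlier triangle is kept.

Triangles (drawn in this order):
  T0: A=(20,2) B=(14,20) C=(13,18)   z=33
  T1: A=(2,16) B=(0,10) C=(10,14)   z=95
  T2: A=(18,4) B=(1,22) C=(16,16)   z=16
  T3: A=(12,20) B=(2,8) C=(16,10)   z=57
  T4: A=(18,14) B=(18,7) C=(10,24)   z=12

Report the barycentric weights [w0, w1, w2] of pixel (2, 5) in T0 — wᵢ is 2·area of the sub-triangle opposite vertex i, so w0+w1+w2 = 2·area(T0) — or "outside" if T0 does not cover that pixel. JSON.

T0:
  2·area = 30
  edge (20, 2)→(14, 20): d=(-6,18) right/bottom  bias=-1
  edge (14, 20)→(13, 18): d=(-1,-2) top-left  bias=+0
  edge (13, 18)→(20, 2): d=(7,-16) top-left  bias=+0
    (9,2)@(19, 5): e=[0,25,5] → .  [on edge]
    (8,4)@(17, 9): e=[12,17,1] → X
    (9,4)@(19, 9): e=[-24,21,33] → .
    (8,5)@(17, 11): e=[0,15,15] → .  [on edge]
    (7,7)@(15, 15): e=[12,7,11] → X
    (8,7)@(17, 15): e=[-24,11,43] → .
    (7,8)@(15, 17): e=[0,5,25] → .  [on edge]
    (6,11)@(13, 23): e=[0,-5,35] → .  [on edge]
  covered (2 px):
    . . . . . . . . . . .
    . . . . . . . . . . .
    . . . . . . . . . . .
    . . . . . . . . . . .
    . . . . . . . . X . .
    . . . . . . . . . . .
    . . . . . . . . . . .
    . . . . . . . X . . .
    . . . . . . . . . . .
    . . . . . . . . . . .
    . . . . . . . . . . .
    . . . . . . . . . . .
T1:
  2·area = 52
  edge (2, 16)→(0, 10): d=(-2,-6) top-left  bias=+0
  edge (0, 10)→(10, 14): d=(10,4) right/bottom  bias=-1
  edge (10, 14)→(2, 16): d=(-8,2) right/bottom  bias=-1
    (0,5)@(1, 11): e=[4,6,42] → X
    (1,5)@(3, 11): e=[16,-2,38] → .
    (0,6)@(1, 13): e=[0,26,26] → X  [on edge]
    (1,6)@(3, 13): e=[12,18,22] → X
    (2,6)@(5, 13): e=[24,10,18] → X
    (3,6)@(7, 13): e=[36,2,14] → X
    (4,6)@(9, 13): e=[48,-6,10] → .
    (0,7)@(1, 15): e=[-4,46,10] → .
    (1,7)@(3, 15): e=[8,38,6] → X
    (3,7)@(7, 15): e=[32,22,-2] → .
    (1,8)@(3, 17): e=[4,58,-10] → .
    (2,8)@(5, 17): e=[16,50,-14] → .
    (1,9)@(3, 19): e=[0,78,-26] → .  [on edge]
  covered (7 px):
    . . . . . . . . . . .
    . . . . . . . . . . .
    . . . . . . . . . . .
    . . . . . . . . . . .
    . . . . . . . . . . .
    X . . . . . . . . . .
    X X X X . . . . . . .
    . X X . . . . . . . .
    . . . . . . . . . . .
    . . . . . . . . . . .
    . . . . . . . . . . .
    . . . . . . . . . . .
T2:
  2·area = 168  (B↔C swapped to make it positive)
  edge (18, 4)→(16, 16): d=(-2,12) right/bottom  bias=-1
  edge (16, 16)→(1, 22): d=(-15,6) right/bottom  bias=-1
  edge (1, 22)→(18, 4): d=(17,-18) top-left  bias=+0
    (8,3)@(17, 7): e=[6,129,33] → X
    (9,3)@(19, 7): e=[-18,117,69] → .
    (7,4)@(15, 9): e=[26,111,31] → X
    (9,4)@(19, 9): e=[-22,87,103] → .
    (6,5)@(13, 11): e=[46,93,29] → X
    (8,5)@(17, 11): e=[-2,69,101] → .
    (5,6)@(11, 13): e=[66,75,27] → X
    (8,6)@(17, 13): e=[-6,39,135] → .
    (4,7)@(9, 15): e=[86,57,25] → X
    (8,7)@(17, 15): e=[-10,9,169] → .
    (3,8)@(7, 17): e=[106,39,23] → X
    (7,8)@(15, 17): e=[10,-9,167] → .
  covered (19 px):
    . . . . . . . . . . .
    . . . . . . . . . . .
    . . . . . . . . . . .
    . . . . . . . . X . .
    . . . . . . . X X . .
    . . . . . . X X . . .
    . . . . . X X X . . .
    . . . . X X X X . . .
    . . . X X X X . . . .
    . . X X . . . . . . .
    . X . . . . . . . . .
    . . . . . . . . . . .
T3:
  2·area = 148
  edge (12, 20)→(2, 8): d=(-10,-12) top-left  bias=+0
  edge (2, 8)→(16, 10): d=(14,2) right/bottom  bias=-1
  edge (16, 10)→(12, 20): d=(-4,10) right/bottom  bias=-1
    (1,4)@(3, 9): e=[2,12,134] → X
    (2,4)@(5, 9): e=[26,8,114] → X
    (3,4)@(7, 9): e=[50,4,94] → X
    (4,4)@(9, 9): e=[74,0,74] → .  [on edge]
    (1,5)@(3, 11): e=[-18,40,126] → .
    (2,5)@(5, 11): e=[6,36,106] → X
    (4,5)@(9, 11): e=[54,28,66] → X
    (5,5)@(11, 11): e=[78,24,46] → X
    (6,5)@(13, 11): e=[102,20,26] → X
    (7,5)@(15, 11): e=[126,16,6] → X
    (8,5)@(17, 11): e=[150,12,-14] → .
    (2,6)@(5, 13): e=[-14,64,98] → .
  covered (18 px):
    . . . . . . . . . . .
    . . . . . . . . . . .
    . . . . . . . . . . .
    . . . . . . . . . . .
    . X X X . . . . . . .
    . . X X X X X X . . .
    . . . X X X X . . . .
    . . . . X X X . . . .
    . . . . . X X . . . .
    . . . . . . . . . . .
    . . . . . . . . . . .
    . . . . . . . . . . .
T4:
  2·area = 56  (B↔C swapped to make it positive)
  edge (18, 14)→(10, 24): d=(-8,10) right/bottom  bias=-1
  edge (10, 24)→(18, 7): d=(8,-17) top-left  bias=+0
  edge (18, 7)→(18, 14): d=(0,7) right/bottom  bias=-1
    (8,5)@(17, 11): e=[34,15,7] → X
    (9,5)@(19, 11): e=[14,49,-7] → .
    (8,6)@(17, 13): e=[18,31,7] → X
    (9,6)@(19, 13): e=[-2,65,-7] → .
    (7,7)@(15, 15): e=[22,13,21] → X
    (9,7)@(19, 15): e=[-18,81,-7] → .
    (7,8)@(15, 17): e=[6,29,21] → X
    (8,8)@(17, 17): e=[-14,63,7] → .
    (6,9)@(13, 19): e=[10,11,35] → X
    (7,9)@(15, 19): e=[-10,45,21] → .
    (6,10)@(13, 21): e=[-6,27,35] → .
  covered (6 px):
    . . . . . . . . . . .
    . . . . . . . . . . .
    . . . . . . . . . . .
    . . . . . . . . . . .
    . . . . . . . . . . .
    . . . . . . . . X . .
    . . . . . . . . X . .
    . . . . . . . X X . .
    . . . . . . . X . . .
    . . . . . . X . . . .
    . . . . . . . . . . .
    . . . . . . . . . . .

Final: "outside"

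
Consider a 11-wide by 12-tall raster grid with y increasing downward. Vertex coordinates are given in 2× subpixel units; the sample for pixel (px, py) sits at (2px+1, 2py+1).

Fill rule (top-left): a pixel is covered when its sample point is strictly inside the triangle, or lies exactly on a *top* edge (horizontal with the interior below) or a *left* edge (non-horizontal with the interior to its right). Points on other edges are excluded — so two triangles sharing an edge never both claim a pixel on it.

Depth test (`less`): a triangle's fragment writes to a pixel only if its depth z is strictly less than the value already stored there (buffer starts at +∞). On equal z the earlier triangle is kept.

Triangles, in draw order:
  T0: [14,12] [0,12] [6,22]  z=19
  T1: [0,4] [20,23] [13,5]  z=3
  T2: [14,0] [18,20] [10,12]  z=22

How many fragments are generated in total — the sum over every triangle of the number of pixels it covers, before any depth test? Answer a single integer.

T0:
  2·area = 140  (B↔C swapped to make it positive)
  edge (14, 12)→(6, 22): d=(-8,10) right/bottom  bias=-1
  edge (6, 22)→(0, 12): d=(-6,-10) top-left  bias=+0
  edge (0, 12)→(14, 12): d=(14,0) top-left  bias=+0
    (0,6)@(1, 13): e=[122,4,14] → #
    (1,6)@(3, 13): e=[102,24,14] → #
    (2,6)@(5, 13): e=[82,44,14] → #
    (3,6)@(7, 13): e=[62,64,14] → #
    (4,6)@(9, 13): e=[42,84,14] → #
    (5,6)@(11, 13): e=[22,104,14] → #
    (6,6)@(13, 13): e=[2,124,14] → #
    (7,6)@(15, 13): e=[-18,144,14] → ·
    (0,7)@(1, 15): e=[106,-8,42] → ·
    (1,7)@(3, 15): e=[86,12,42] → #
    (6,7)@(13, 15): e=[-14,112,42] → ·
    (1,8)@(3, 17): e=[70,0,70] → #  [on edge]
  covered (18 px):
    · · · · · · · · · · ·
    · · · · · · · · · · ·
    · · · · · · · · · · ·
    · · · · · · · · · · ·
    · · · · · · · · · · ·
    · · · · · · · · · · ·
    # # # # # # # · · · ·
    · # # # # # · · · · ·
    · # # # # · · · · · ·
    · · # # · · · · · · ·
    · · · · · · · · · · ·
    · · · · · · · · · · ·
T1:
  2·area = 227  (B↔C swapped to make it positive)
  edge (0, 4)→(13, 5): d=(13,1) right/bottom  bias=-1
  edge (13, 5)→(20, 23): d=(7,18) right/bottom  bias=-1
  edge (20, 23)→(0, 4): d=(-20,-19) top-left  bias=+0
    (1,2)@(3, 5): e=[10,180,37] → #
    (2,2)@(5, 5): e=[8,144,75] → #
    (3,2)@(7, 5): e=[6,108,113] → #
    (4,2)@(9, 5): e=[4,72,151] → #
    (5,2)@(11, 5): e=[2,36,189] → #
    (6,2)@(13, 5): e=[0,0,227] → ·  [on edge]
    (1,3)@(3, 7): e=[36,194,-3] → ·
    (2,3)@(5, 7): e=[34,158,35] → #
    (6,3)@(13, 7): e=[26,14,187] → #
    (7,3)@(15, 7): e=[24,-22,225] → ·
    (2,4)@(5, 9): e=[60,172,-5] → ·
    (3,4)@(7, 9): e=[58,136,33] → #
  covered (27 px):
    · · · · · · · · · · ·
    · · · · · · · · · · ·
    · # # # # # · · · · ·
    · · # # # # # · · · ·
    · · · # # # # · · · ·
    · · · · # # # # · · ·
    · · · · · # # # · · ·
    · · · · · · # # · · ·
    · · · · · · · # # · ·
    · · · · · · · · # · ·
    · · · · · · · · · # ·
    · · · · · · · · · · ·
T2:
  2·area = 128
  edge (14, 0)→(18, 20): d=(4,20) right/bottom  bias=-1
  edge (18, 20)→(10, 12): d=(-8,-8) top-left  bias=+0
  edge (10, 12)→(14, 0): d=(4,-12) top-left  bias=+0
    (0,1)@(1, 3): e=[272,0,-144] → ·  [on edge]
    (6,1)@(13, 3): e=[32,96,0] → #  [on edge]
    (7,1)@(15, 3): e=[-8,112,24] → ·
    (1,2)@(3, 5): e=[240,0,-112] → ·  [on edge]
    (6,2)@(13, 5): e=[40,80,8] → #
    (7,2)@(15, 5): e=[0,96,32] → ·  [on edge]
    (2,3)@(5, 7): e=[208,0,-80] → ·  [on edge]
    (6,3)@(13, 7): e=[48,64,16] → #
    (7,3)@(15, 7): e=[8,80,40] → #
    (8,3)@(17, 7): e=[-32,96,64] → ·
    (3,4)@(7, 9): e=[176,0,-48] → ·  [on edge]
    (5,4)@(11, 9): e=[96,32,0] → #  [on edge]
    (4,5)@(9, 11): e=[144,0,-16] → ·  [on edge]
    (5,6)@(11, 13): e=[112,0,16] → #  [on edge]
    (4,7)@(9, 15): e=[160,-32,0] → ·  [on edge]
    (6,7)@(13, 15): e=[80,0,48] → #  [on edge]
    (8,7)@(17, 15): e=[0,32,96] → ·  [on edge]
    (7,8)@(15, 17): e=[48,0,80] → #  [on edge]
    (8,9)@(17, 19): e=[16,0,112] → #  [on edge]
    (3,10)@(7, 21): e=[224,-96,0] → ·  [on edge]
    (9,10)@(19, 21): e=[-16,0,144] → ·  [on edge]
    (10,11)@(21, 23): e=[-48,0,176] → ·  [on edge]
  covered (18 px):
    · · · · · · · · · · ·
    · · · · · · # · · · ·
    · · · · · · # · · · ·
    · · · · · · # # · · ·
    · · · · · # # # · · ·
    · · · · · # # # · · ·
    · · · · · # # # · · ·
    · · · · · · # # · · ·
    · · · · · · · # # · ·
    · · · · · · · · # · ·
    · · · · · · · · · · ·
    · · · · · · · · · · ·

Result: 63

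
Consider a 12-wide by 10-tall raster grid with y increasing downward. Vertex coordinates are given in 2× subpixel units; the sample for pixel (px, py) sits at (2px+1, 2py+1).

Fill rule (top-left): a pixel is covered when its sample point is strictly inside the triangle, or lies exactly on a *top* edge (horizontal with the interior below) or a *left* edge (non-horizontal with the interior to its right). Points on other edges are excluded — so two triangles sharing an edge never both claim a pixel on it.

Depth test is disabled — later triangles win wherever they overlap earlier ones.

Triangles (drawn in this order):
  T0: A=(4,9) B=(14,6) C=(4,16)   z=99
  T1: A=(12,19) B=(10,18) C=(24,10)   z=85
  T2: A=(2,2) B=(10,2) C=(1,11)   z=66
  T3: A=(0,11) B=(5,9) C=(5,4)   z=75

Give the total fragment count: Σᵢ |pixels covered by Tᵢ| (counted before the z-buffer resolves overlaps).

T0:
  2·area = 70
  edge (4, 9)→(14, 6): d=(10,-3) top-left  bias=+0
  edge (14, 6)→(4, 16): d=(-10,10) right/bottom  bias=-1
  edge (4, 16)→(4, 9): d=(0,-7) top-left  bias=+0
    (9,0)@(19, 1): e=[-35,0,105] → ·  [on edge]
    (8,1)@(17, 3): e=[-21,0,91] → ·  [on edge]
    (7,2)@(15, 5): e=[-7,0,77] → ·  [on edge]
    (5,3)@(11, 7): e=[1,20,49] → #
    (6,3)@(13, 7): e=[7,0,63] → ·  [on edge]
    (2,4)@(5, 9): e=[3,60,7] → #
    (3,4)@(7, 9): e=[9,40,21] → #
    (4,4)@(9, 9): e=[15,20,35] → #
    (5,4)@(11, 9): e=[21,0,49] → ·  [on edge]
    (2,5)@(5, 11): e=[23,40,7] → #
    (4,5)@(9, 11): e=[35,0,35] → ·  [on edge]
    (2,6)@(5, 13): e=[43,20,7] → #
    (3,6)@(7, 13): e=[49,0,21] → ·  [on edge]
    (2,7)@(5, 15): e=[63,0,7] → ·  [on edge]
    (1,8)@(3, 17): e=[77,0,-7] → ·  [on edge]
    (0,9)@(1, 19): e=[91,0,-21] → ·  [on edge]
  covered (7 px):
    · · · · · · · · · · · ·
    · · · · · · · · · · · ·
    · · · · · · · · · · · ·
    · · · · · # · · · · · ·
    · · # # # · · · · · · ·
    · · # # · · · · · · · ·
    · · # · · · · · · · · ·
    · · · · · · · · · · · ·
    · · · · · · · · · · · ·
    · · · · · · · · · · · ·
T1:
  2·area = 30
  edge (12, 19)→(10, 18): d=(-2,-1) top-left  bias=+0
  edge (10, 18)→(24, 10): d=(14,-8) top-left  bias=+0
  edge (24, 10)→(12, 19): d=(-12,9) right/bottom  bias=-1
    (9,6)@(19, 13): e=[19,2,9] → #
    (10,6)@(21, 13): e=[21,18,-9] → ·
    (8,7)@(17, 15): e=[13,14,3] → #
    (9,7)@(19, 15): e=[15,30,-15] → ·
    (6,8)@(13, 17): e=[5,10,15] → #
    (7,8)@(15, 17): e=[7,26,-3] → ·
    (8,8)@(17, 17): e=[9,42,-21] → ·
    (6,9)@(13, 19): e=[1,38,-9] → ·
  covered (3 px):
    · · · · · · · · · · · ·
    · · · · · · · · · · · ·
    · · · · · · · · · · · ·
    · · · · · · · · · · · ·
    · · · · · · · · · · · ·
    · · · · · · · · · · · ·
    · · · · · · · · · # · ·
    · · · · · · · · # · · ·
    · · · · · · # · · · · ·
    · · · · · · · · · · · ·
T2:
  2·area = 72
  edge (2, 2)→(10, 2): d=(8,0) top-left  bias=+0
  edge (10, 2)→(1, 11): d=(-9,9) right/bottom  bias=-1
  edge (1, 11)→(2, 2): d=(1,-9) top-left  bias=+0
    (5,0)@(11, 1): e=[-8,0,80] → ·  [on edge]
    (1,1)@(3, 3): e=[8,54,10] → #
    (2,1)@(5, 3): e=[8,36,28] → #
    (3,1)@(7, 3): e=[8,18,46] → #
    (4,1)@(9, 3): e=[8,0,64] → ·  [on edge]
    (1,2)@(3, 5): e=[24,36,12] → #
    (3,2)@(7, 5): e=[24,0,48] → ·  [on edge]
    (1,3)@(3, 7): e=[40,18,14] → #
    (2,3)@(5, 7): e=[40,0,32] → ·  [on edge]
    (1,4)@(3, 9): e=[56,0,16] → ·  [on edge]
    (0,5)@(1, 11): e=[72,0,0] → ·  [on edge]
  covered (6 px):
    · · · · · · · · · · · ·
    · # # # · · · · · · · ·
    · # # · · · · · · · · ·
    · # · · · · · · · · · ·
    · · · · · · · · · · · ·
    · · · · · · · · · · · ·
    · · · · · · · · · · · ·
    · · · · · · · · · · · ·
    · · · · · · · · · · · ·
    · · · · · · · · · · · ·
T3:
  2·area = 25  (B↔C swapped to make it positive)
  edge (0, 11)→(5, 4): d=(5,-7) top-left  bias=+0
  edge (5, 4)→(5, 9): d=(0,5) right/bottom  bias=-1
  edge (5, 9)→(0, 11): d=(-5,2) right/bottom  bias=-1
    (2,0)@(5, 1): e=[-15,0,40] → ·  [on edge]
    (2,1)@(5, 3): e=[-5,0,30] → ·  [on edge]
    (2,2)@(5, 5): e=[5,0,20] → ·  [on edge]
    (7,2)@(15, 5): e=[75,-50,0] → ·  [on edge]
    (1,3)@(3, 7): e=[1,10,14] → #
    (2,3)@(5, 7): e=[15,0,10] → ·  [on edge]
    (1,4)@(3, 9): e=[11,10,4] → #
    (2,4)@(5, 9): e=[25,0,0] → ·  [on edge]
    (1,5)@(3, 11): e=[21,10,-6] → ·
    (2,5)@(5, 11): e=[35,0,-10] → ·  [on edge]
    (2,6)@(5, 13): e=[45,0,-20] → ·  [on edge]
    (2,7)@(5, 15): e=[55,0,-30] → ·  [on edge]
    (2,8)@(5, 17): e=[65,0,-40] → ·  [on edge]
    (2,9)@(5, 19): e=[75,0,-50] → ·  [on edge]
  covered (2 px):
    · · · · · · · · · · · ·
    · · · · · · · · · · · ·
    · · · · · · · · · · · ·
    · # · · · · · · · · · ·
    · # · · · · · · · · · ·
    · · · · · · · · · · · ·
    · · · · · · · · · · · ·
    · · · · · · · · · · · ·
    · · · · · · · · · · · ·
    · · · · · · · · · · · ·

Final: 18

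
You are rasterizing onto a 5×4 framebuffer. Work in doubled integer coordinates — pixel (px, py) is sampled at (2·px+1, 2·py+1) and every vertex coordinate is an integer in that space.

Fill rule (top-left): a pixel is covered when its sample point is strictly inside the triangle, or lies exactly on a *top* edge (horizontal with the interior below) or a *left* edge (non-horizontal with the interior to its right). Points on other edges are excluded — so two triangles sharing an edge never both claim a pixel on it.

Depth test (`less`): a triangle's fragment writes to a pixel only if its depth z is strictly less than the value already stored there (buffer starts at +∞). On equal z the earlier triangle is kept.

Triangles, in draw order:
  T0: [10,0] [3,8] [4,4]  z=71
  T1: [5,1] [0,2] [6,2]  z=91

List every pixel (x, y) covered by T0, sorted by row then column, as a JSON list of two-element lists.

T0:
  2·area = 20
  edge (10, 0)→(3, 8): d=(-7,8) right/bottom  bias=-1
  edge (3, 8)→(4, 4): d=(1,-4) top-left  bias=+0
  edge (4, 4)→(10, 0): d=(6,-4) top-left  bias=+0
    (4,0)@(9, 1): e=[1,17,2] → X
    (3,1)@(7, 3): e=[3,11,6] → X
    (4,1)@(9, 3): e=[-13,19,14] → .
    (2,2)@(5, 5): e=[5,5,10] → X
    (3,2)@(7, 5): e=[-11,13,18] → .
    (2,3)@(5, 7): e=[-9,7,22] → .
  covered (3 px):
    . . . . X
    . . . X .
    . . X . .
    . . . . .
T1:
  2·area = 6  (B↔C swapped to make it positive)
  edge (5, 1)→(6, 2): d=(1,1) right/bottom  bias=-1
  edge (6, 2)→(0, 2): d=(-6,0) right/bottom  bias=-1
  edge (0, 2)→(5, 1): d=(5,-1) top-left  bias=+0
    (2,0)@(5, 1): e=[0,6,0] → .  [on edge]
    (3,1)@(7, 3): e=[0,-6,12] → .  [on edge]
    (4,2)@(9, 5): e=[0,-18,24] → .  [on edge]
  covered (0 px):
    . . . . .
    . . . . .
    . . . . .
    . . . . .

Final: [[4,0],[3,1],[2,2]]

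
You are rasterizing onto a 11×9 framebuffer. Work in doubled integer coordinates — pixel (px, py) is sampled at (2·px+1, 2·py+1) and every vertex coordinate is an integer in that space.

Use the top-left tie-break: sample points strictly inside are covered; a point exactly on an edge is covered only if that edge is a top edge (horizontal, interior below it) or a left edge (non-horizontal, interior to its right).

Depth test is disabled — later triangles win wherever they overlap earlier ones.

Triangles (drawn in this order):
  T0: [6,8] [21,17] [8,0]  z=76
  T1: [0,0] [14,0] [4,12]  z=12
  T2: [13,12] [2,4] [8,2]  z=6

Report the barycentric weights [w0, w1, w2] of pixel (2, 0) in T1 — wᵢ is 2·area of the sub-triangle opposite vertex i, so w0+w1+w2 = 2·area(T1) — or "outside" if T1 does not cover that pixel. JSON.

T0:
  2·area = 138  (B↔C swapped to make it positive)
  edge (6, 8)→(8, 0): d=(2,-8) top-left  bias=+0
  edge (8, 0)→(21, 17): d=(13,17) right/bottom  bias=-1
  edge (21, 17)→(6, 8): d=(-15,-9) top-left  bias=+0
    (4,1)@(9, 3): e=[14,22,102] → X
    (5,1)@(11, 3): e=[30,-12,120] → .
    (0,2)@(1, 5): e=[-46,184,0] → .  [on edge]
    (3,2)@(7, 5): e=[2,82,54] → X
    (5,2)@(11, 5): e=[34,14,90] → X
    (6,2)@(13, 5): e=[50,-20,108] → .
    (3,3)@(7, 7): e=[6,108,24] → X
    (6,3)@(13, 7): e=[54,6,78] → X
    (7,3)@(15, 7): e=[70,-28,96] → .
    (3,4)@(7, 9): e=[10,134,-6] → .
    (4,4)@(9, 9): e=[26,100,12] → X
    (7,4)@(15, 9): e=[74,-2,66] → .
    (5,5)@(11, 11): e=[46,92,0] → X  [on edge]
    (10,8)@(21, 17): e=[138,0,0] → .  [on edge]
  covered (17 px):
    . . . . . . . . . . .
    . . . . X . . . . . .
    . . . X X X . . . . .
    . . . X X X X . . . .
    . . . . X X X . . . .
    . . . . . X X X . . .
    . . . . . . . X X . .
    . . . . . . . . . X .
    . . . . . . . . . . .
T1:
  2·area = 168
  edge (0, 0)→(14, 0): d=(14,0) top-left  bias=+0
  edge (14, 0)→(4, 12): d=(-10,12) right/bottom  bias=-1
  edge (4, 12)→(0, 0): d=(-4,-12) top-left  bias=+0
    (0,0)@(1, 1): e=[14,146,8] → X
    (1,0)@(3, 1): e=[14,122,32] → X
    (2,0)@(5, 1): e=[14,98,56] → X
    (3,0)@(7, 1): e=[14,74,80] → X
    (4,0)@(9, 1): e=[14,50,104] → X
    (5,0)@(11, 1): e=[14,26,128] → X
    (6,0)@(13, 1): e=[14,2,152] → X
    (7,0)@(15, 1): e=[14,-22,176] → .
    (0,1)@(1, 3): e=[42,126,0] → X  [on edge]
    (6,1)@(13, 3): e=[42,-18,144] → .
    (0,2)@(1, 5): e=[70,106,-8] → .
    (1,2)@(3, 5): e=[70,82,16] → X
    (1,4)@(3, 9): e=[126,42,0] → X  [on edge]
    (2,7)@(5, 15): e=[210,-42,0] → .  [on edge]
  covered (22 px):
    X X X X X X X . . . .
    X X X X X X . . . . .
    . X X X X . . . . . .
    . X X X . . . . . . .
    . X X . . . . . . . .
    . . . . . . . . . . .
    . . . . . . . . . . .
    . . . . . . . . . . .
    . . . . . . . . . . .
T2:
  2·area = 70
  edge (13, 12)→(2, 4): d=(-11,-8) top-left  bias=+0
  edge (2, 4)→(8, 2): d=(6,-2) top-left  bias=+0
  edge (8, 2)→(13, 12): d=(5,10) right/bottom  bias=-1
    (5,0)@(11, 1): e=[105,0,-35] → .  [on edge]
    (2,1)@(5, 3): e=[35,0,35] → X  [on edge]
    (3,1)@(7, 3): e=[51,4,15] → X
    (4,1)@(9, 3): e=[67,8,-5] → .
    (2,2)@(5, 5): e=[13,12,45] → X
    (4,2)@(9, 5): e=[45,20,5] → X
    (5,2)@(11, 5): e=[61,24,-15] → .
    (2,3)@(5, 7): e=[-9,24,55] → .
    (3,3)@(7, 7): e=[7,28,35] → X
    (5,3)@(11, 7): e=[39,36,-5] → .
    (3,4)@(7, 9): e=[-15,40,45] → .
    (4,4)@(9, 9): e=[1,44,25] → X
  covered (9 px):
    . . . . . . . . . . .
    . . X X . . . . . . .
    . . X X X . . . . . .
    . . . X X . . . . . .
    . . . . X X . . . . .
    . . . . . . . . . . .
    . . . . . . . . . . .
    . . . . . . . . . . .
    . . . . . . . . . . .

Answer: [98,56,14]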